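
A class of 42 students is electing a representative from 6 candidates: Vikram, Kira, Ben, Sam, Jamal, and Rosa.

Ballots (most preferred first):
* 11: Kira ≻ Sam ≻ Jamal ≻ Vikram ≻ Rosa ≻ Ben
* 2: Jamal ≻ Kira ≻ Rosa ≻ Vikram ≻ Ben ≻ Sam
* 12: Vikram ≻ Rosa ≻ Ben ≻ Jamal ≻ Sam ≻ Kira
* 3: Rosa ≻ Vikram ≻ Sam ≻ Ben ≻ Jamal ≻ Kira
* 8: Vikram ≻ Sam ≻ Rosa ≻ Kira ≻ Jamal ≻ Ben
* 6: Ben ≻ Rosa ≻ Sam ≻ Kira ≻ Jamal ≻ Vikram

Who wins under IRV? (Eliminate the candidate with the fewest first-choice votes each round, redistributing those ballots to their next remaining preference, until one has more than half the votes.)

Round 1: Vikram 20, Kira 11, Ben 6, Sam 0, Jamal 2, Rosa 3. Sam eliminated.
Round 2: Vikram 20, Kira 11, Ben 6, Jamal 2, Rosa 3. Jamal eliminated.
Round 3: Vikram 20, Kira 13, Ben 6, Rosa 3. Rosa eliminated.
Round 4: Vikram 23, Kira 13, Ben 6. Vikram has a majority (≥22).

Vikram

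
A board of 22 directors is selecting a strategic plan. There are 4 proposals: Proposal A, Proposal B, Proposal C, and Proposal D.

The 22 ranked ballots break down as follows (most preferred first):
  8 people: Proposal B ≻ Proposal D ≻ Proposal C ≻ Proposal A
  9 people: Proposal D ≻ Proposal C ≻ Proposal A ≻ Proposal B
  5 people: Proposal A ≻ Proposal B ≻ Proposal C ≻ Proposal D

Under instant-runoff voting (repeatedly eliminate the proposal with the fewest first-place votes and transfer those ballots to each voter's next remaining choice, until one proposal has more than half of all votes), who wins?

Proposal B

Round 1: Proposal A 5, Proposal B 8, Proposal C 0, Proposal D 9. Proposal C eliminated.
Round 2: Proposal A 5, Proposal B 8, Proposal D 9. Proposal A eliminated.
Round 3: Proposal B 13, Proposal D 9. Proposal B has a majority (≥12).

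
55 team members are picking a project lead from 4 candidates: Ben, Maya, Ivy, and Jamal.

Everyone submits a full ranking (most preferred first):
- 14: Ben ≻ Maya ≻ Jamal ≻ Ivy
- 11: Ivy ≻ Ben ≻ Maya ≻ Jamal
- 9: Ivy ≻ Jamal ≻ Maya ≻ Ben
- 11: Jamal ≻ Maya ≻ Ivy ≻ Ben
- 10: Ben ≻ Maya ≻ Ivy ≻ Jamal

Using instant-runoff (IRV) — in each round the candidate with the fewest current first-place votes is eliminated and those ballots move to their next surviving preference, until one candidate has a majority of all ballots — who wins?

Ivy

Round 1: Ben 24, Maya 0, Ivy 20, Jamal 11. Maya eliminated.
Round 2: Ben 24, Ivy 20, Jamal 11. Jamal eliminated.
Round 3: Ben 24, Ivy 31. Ivy has a majority (≥28).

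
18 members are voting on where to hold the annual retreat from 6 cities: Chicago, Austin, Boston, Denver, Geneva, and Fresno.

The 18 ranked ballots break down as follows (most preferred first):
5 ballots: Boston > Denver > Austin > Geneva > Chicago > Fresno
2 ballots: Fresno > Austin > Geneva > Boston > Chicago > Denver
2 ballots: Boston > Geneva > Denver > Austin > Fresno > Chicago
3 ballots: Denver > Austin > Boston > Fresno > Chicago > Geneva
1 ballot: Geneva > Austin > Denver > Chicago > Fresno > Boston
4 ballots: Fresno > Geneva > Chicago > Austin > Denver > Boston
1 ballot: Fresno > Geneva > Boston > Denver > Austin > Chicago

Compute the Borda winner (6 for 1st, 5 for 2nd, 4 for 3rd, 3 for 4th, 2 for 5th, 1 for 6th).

Austin

Chicago: 5×2 + 2×2 + 2×1 + 3×2 + 1×3 + 4×4 + 1×1 = 42
Austin: 5×4 + 2×5 + 2×3 + 3×5 + 1×5 + 4×3 + 1×2 = 70
Boston: 5×6 + 2×3 + 2×6 + 3×4 + 1×1 + 4×1 + 1×4 = 69
Denver: 5×5 + 2×1 + 2×4 + 3×6 + 1×4 + 4×2 + 1×3 = 68
Geneva: 5×3 + 2×4 + 2×5 + 3×1 + 1×6 + 4×5 + 1×5 = 67
Fresno: 5×1 + 2×6 + 2×2 + 3×3 + 1×2 + 4×6 + 1×6 = 62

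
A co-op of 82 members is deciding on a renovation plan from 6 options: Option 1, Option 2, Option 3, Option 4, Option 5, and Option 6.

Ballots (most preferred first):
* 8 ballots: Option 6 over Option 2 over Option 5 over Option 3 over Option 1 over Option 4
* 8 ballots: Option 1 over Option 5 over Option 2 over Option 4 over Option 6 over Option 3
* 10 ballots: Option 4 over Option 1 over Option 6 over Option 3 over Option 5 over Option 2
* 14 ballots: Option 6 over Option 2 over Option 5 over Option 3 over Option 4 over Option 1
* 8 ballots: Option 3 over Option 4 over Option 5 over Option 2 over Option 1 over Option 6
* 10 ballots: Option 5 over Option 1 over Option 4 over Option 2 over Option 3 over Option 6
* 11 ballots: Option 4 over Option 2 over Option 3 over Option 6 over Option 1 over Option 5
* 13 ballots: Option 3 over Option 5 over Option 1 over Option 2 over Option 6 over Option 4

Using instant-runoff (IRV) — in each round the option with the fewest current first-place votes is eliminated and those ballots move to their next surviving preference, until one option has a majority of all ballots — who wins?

Option 4

Round 1: Option 1 8, Option 2 0, Option 3 21, Option 4 21, Option 5 10, Option 6 22. Option 2 eliminated.
Round 2: Option 1 8, Option 3 21, Option 4 21, Option 5 10, Option 6 22. Option 1 eliminated.
Round 3: Option 3 21, Option 4 21, Option 5 18, Option 6 22. Option 5 eliminated.
Round 4: Option 3 21, Option 4 39, Option 6 22. Option 3 eliminated.
Round 5: Option 4 47, Option 6 35. Option 4 has a majority (≥42).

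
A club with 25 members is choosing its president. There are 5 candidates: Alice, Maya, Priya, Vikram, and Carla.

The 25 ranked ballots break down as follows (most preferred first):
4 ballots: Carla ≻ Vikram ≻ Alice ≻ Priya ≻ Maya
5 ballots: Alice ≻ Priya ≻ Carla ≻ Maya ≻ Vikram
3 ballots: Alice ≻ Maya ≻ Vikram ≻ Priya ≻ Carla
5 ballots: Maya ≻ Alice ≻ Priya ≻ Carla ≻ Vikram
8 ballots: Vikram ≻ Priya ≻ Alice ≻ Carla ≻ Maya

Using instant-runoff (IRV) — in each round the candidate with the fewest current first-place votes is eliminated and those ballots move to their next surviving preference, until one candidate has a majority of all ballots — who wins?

Round 1: Alice 8, Maya 5, Priya 0, Vikram 8, Carla 4. Priya eliminated.
Round 2: Alice 8, Maya 5, Vikram 8, Carla 4. Carla eliminated.
Round 3: Alice 8, Maya 5, Vikram 12. Maya eliminated.
Round 4: Alice 13, Vikram 12. Alice has a majority (≥13).

Alice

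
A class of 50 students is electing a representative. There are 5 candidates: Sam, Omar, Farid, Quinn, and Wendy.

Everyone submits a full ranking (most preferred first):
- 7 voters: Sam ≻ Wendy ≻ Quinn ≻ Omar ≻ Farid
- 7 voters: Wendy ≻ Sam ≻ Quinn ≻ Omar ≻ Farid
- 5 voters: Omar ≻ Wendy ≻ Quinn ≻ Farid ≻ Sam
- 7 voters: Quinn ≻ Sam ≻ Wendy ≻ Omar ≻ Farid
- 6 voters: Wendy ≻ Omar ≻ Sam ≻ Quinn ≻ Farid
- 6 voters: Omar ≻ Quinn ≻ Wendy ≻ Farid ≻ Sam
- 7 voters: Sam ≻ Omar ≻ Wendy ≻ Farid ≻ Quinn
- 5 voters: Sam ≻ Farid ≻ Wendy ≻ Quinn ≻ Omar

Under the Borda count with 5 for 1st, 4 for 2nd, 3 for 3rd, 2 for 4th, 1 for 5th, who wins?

Wendy

Sam: 7×5 + 7×4 + 5×1 + 7×4 + 6×3 + 6×1 + 7×5 + 5×5 = 180
Omar: 7×2 + 7×2 + 5×5 + 7×2 + 6×4 + 6×5 + 7×4 + 5×1 = 154
Farid: 7×1 + 7×1 + 5×2 + 7×1 + 6×1 + 6×2 + 7×2 + 5×4 = 83
Quinn: 7×3 + 7×3 + 5×3 + 7×5 + 6×2 + 6×4 + 7×1 + 5×2 = 145
Wendy: 7×4 + 7×5 + 5×4 + 7×3 + 6×5 + 6×3 + 7×3 + 5×3 = 188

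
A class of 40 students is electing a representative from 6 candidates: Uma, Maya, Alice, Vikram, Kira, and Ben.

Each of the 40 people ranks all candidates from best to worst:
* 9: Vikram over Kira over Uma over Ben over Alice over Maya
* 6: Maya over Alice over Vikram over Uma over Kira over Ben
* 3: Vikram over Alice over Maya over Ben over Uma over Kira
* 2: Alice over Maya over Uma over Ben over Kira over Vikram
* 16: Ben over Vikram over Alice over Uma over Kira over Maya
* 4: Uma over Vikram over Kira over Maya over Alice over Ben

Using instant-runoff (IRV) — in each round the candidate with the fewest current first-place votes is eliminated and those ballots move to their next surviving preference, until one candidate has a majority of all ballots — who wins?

Round 1: Uma 4, Maya 6, Alice 2, Vikram 12, Kira 0, Ben 16. Kira eliminated.
Round 2: Uma 4, Maya 6, Alice 2, Vikram 12, Ben 16. Alice eliminated.
Round 3: Uma 4, Maya 8, Vikram 12, Ben 16. Uma eliminated.
Round 4: Maya 8, Vikram 16, Ben 16. Maya eliminated.
Round 5: Vikram 22, Ben 18. Vikram has a majority (≥21).

Vikram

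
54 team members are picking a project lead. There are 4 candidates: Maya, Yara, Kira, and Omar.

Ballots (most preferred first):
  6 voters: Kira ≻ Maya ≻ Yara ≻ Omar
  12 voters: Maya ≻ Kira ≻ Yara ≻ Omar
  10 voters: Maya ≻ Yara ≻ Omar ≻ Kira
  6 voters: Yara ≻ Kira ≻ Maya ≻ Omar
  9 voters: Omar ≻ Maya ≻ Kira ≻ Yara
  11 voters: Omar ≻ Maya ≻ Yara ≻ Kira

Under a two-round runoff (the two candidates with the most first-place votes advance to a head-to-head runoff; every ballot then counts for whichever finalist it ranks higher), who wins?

Maya

Round 1 first-place votes: Maya 22, Yara 6, Kira 6, Omar 20. Maya and Omar advance.
Runoff: Maya is ranked above Omar on 34 ballots, Omar above Maya on 20.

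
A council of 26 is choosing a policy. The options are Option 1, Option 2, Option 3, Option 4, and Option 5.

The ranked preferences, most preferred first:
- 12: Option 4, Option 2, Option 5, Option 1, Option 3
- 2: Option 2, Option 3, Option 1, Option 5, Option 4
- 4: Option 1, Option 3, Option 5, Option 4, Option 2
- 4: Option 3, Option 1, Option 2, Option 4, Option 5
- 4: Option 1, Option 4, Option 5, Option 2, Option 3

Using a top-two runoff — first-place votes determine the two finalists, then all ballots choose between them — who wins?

Option 1

Round 1 first-place votes: Option 1 8, Option 2 2, Option 3 4, Option 4 12, Option 5 0. Option 4 and Option 1 advance.
Runoff: Option 4 is ranked above Option 1 on 12 ballots, Option 1 above Option 4 on 14.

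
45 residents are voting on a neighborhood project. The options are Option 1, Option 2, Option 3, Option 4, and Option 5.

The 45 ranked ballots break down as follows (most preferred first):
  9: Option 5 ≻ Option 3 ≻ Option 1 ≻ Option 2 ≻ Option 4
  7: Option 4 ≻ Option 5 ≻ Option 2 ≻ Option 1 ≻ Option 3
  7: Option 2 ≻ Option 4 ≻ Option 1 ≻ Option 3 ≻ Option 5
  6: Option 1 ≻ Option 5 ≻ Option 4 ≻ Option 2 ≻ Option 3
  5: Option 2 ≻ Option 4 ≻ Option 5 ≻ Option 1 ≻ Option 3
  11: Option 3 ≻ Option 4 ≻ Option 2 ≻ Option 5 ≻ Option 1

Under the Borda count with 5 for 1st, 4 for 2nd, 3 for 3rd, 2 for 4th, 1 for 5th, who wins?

Option 4

Option 1: 9×3 + 7×2 + 7×3 + 6×5 + 5×2 + 11×1 = 113
Option 2: 9×2 + 7×3 + 7×5 + 6×2 + 5×5 + 11×3 = 144
Option 3: 9×4 + 7×1 + 7×2 + 6×1 + 5×1 + 11×5 = 123
Option 4: 9×1 + 7×5 + 7×4 + 6×3 + 5×4 + 11×4 = 154
Option 5: 9×5 + 7×4 + 7×1 + 6×4 + 5×3 + 11×2 = 141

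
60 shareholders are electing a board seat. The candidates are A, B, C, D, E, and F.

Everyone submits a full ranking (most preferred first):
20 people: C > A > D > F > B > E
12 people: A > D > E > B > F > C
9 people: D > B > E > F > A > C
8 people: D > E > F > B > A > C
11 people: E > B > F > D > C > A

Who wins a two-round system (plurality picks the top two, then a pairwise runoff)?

D

Round 1 first-place votes: A 12, B 0, C 20, D 17, E 11, F 0. C and D advance.
Runoff: C is ranked above D on 20 ballots, D above C on 40.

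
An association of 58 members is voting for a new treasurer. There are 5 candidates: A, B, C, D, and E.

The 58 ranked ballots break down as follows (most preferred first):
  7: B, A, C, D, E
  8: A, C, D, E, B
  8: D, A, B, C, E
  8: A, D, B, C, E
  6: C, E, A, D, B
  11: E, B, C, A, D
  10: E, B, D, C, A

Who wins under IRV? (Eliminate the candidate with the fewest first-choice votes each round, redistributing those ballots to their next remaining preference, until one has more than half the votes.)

A

Round 1: A 16, B 7, C 6, D 8, E 21. C eliminated.
Round 2: A 16, B 7, D 8, E 27. B eliminated.
Round 3: A 23, D 8, E 27. D eliminated.
Round 4: A 31, E 27. A has a majority (≥30).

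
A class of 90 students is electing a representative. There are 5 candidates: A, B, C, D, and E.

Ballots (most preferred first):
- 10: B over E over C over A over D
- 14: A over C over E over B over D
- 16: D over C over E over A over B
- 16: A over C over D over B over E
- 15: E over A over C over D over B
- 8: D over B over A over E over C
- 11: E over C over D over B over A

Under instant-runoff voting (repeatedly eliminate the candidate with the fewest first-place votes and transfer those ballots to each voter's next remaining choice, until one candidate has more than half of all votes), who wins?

E

Round 1: A 30, B 10, C 0, D 24, E 26. C eliminated.
Round 2: A 30, B 10, D 24, E 26. B eliminated.
Round 3: A 30, D 24, E 36. D eliminated.
Round 4: A 38, E 52. E has a majority (≥46).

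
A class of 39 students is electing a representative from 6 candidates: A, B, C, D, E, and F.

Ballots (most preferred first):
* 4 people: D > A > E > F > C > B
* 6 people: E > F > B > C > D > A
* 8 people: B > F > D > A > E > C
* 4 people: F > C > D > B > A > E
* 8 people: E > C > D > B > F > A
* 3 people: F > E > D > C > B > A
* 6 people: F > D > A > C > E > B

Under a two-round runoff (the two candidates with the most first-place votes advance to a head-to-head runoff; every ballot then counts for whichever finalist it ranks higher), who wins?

F

Round 1 first-place votes: A 0, B 8, C 0, D 4, E 14, F 13. E and F advance.
Runoff: E is ranked above F on 18 ballots, F above E on 21.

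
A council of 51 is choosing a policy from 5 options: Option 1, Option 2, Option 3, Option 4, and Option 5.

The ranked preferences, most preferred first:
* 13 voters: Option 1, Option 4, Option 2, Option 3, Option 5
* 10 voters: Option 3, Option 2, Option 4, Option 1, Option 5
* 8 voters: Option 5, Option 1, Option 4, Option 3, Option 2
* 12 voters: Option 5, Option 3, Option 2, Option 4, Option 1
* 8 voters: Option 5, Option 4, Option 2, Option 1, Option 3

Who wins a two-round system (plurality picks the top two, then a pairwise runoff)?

Option 5

Round 1 first-place votes: Option 1 13, Option 2 0, Option 3 10, Option 4 0, Option 5 28. Option 5 and Option 1 advance.
Runoff: Option 5 is ranked above Option 1 on 28 ballots, Option 1 above Option 5 on 23.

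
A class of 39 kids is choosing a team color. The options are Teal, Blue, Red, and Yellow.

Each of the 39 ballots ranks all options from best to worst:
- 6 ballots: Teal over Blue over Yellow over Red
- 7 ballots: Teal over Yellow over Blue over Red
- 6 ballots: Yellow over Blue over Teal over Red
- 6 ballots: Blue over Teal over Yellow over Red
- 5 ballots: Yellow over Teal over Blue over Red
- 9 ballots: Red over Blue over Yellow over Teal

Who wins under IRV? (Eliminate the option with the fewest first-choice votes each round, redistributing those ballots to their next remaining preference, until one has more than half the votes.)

Round 1: Teal 13, Blue 6, Red 9, Yellow 11. Blue eliminated.
Round 2: Teal 19, Red 9, Yellow 11. Red eliminated.
Round 3: Teal 19, Yellow 20. Yellow has a majority (≥20).

Yellow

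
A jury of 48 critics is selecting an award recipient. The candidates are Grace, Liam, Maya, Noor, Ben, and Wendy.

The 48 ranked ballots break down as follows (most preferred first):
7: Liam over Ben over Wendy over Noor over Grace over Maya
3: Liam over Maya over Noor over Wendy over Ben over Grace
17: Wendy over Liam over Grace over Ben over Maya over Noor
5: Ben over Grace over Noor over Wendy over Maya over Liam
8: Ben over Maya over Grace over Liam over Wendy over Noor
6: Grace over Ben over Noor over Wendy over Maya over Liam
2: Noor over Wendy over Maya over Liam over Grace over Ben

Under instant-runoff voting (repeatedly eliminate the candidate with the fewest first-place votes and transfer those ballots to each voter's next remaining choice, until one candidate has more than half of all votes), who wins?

Ben

Round 1: Grace 6, Liam 10, Maya 0, Noor 2, Ben 13, Wendy 17. Maya eliminated.
Round 2: Grace 6, Liam 10, Noor 2, Ben 13, Wendy 17. Noor eliminated.
Round 3: Grace 6, Liam 10, Ben 13, Wendy 19. Grace eliminated.
Round 4: Liam 10, Ben 19, Wendy 19. Liam eliminated.
Round 5: Ben 26, Wendy 22. Ben has a majority (≥25).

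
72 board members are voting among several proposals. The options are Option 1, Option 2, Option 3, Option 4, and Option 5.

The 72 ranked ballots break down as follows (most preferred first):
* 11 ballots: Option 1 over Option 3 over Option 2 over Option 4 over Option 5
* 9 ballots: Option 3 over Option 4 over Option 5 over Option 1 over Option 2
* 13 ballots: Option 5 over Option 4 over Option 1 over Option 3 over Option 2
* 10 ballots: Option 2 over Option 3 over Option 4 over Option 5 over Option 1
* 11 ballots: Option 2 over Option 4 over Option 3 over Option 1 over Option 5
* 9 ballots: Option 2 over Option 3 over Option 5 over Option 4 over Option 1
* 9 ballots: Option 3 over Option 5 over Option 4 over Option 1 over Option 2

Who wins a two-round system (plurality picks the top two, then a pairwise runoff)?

Option 3

Round 1 first-place votes: Option 1 11, Option 2 30, Option 3 18, Option 4 0, Option 5 13. Option 2 and Option 3 advance.
Runoff: Option 2 is ranked above Option 3 on 30 ballots, Option 3 above Option 2 on 42.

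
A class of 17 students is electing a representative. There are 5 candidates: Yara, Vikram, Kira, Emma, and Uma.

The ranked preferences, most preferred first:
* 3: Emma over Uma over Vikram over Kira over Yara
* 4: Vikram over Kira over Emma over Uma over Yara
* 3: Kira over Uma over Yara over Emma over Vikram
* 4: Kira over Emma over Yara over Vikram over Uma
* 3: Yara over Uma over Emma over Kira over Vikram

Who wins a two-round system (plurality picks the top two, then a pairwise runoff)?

Kira

Round 1 first-place votes: Yara 3, Vikram 4, Kira 7, Emma 3, Uma 0. Kira and Vikram advance.
Runoff: Kira is ranked above Vikram on 10 ballots, Vikram above Kira on 7.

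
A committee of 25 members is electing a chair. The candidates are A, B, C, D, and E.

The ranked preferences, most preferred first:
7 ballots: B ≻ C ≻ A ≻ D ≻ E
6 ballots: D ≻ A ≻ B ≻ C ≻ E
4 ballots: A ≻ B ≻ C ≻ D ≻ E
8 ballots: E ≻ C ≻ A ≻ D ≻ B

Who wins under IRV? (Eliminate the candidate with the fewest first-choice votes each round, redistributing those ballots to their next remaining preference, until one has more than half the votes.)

B

Round 1: A 4, B 7, C 0, D 6, E 8. C eliminated.
Round 2: A 4, B 7, D 6, E 8. A eliminated.
Round 3: B 11, D 6, E 8. D eliminated.
Round 4: B 17, E 8. B has a majority (≥13).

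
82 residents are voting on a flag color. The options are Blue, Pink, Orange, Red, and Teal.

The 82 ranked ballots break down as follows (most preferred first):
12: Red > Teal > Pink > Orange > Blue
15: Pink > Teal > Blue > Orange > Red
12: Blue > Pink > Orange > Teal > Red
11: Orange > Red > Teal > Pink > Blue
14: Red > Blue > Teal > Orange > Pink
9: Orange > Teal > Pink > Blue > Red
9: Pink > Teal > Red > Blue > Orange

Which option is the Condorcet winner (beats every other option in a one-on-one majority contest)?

Teal vs Blue: 56–26
Teal vs Pink: 46–36
Teal vs Orange: 50–32
Teal vs Red: 45–37
Teal beats every other option.

Teal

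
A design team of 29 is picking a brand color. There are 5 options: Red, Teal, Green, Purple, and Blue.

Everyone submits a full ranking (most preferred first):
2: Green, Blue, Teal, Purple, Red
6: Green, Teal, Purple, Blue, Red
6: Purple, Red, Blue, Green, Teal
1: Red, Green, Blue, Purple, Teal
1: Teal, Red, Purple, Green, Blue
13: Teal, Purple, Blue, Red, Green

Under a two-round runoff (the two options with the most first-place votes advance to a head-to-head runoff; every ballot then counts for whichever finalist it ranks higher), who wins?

Green

Round 1 first-place votes: Red 1, Teal 14, Green 8, Purple 6, Blue 0. Teal and Green advance.
Runoff: Teal is ranked above Green on 14 ballots, Green above Teal on 15.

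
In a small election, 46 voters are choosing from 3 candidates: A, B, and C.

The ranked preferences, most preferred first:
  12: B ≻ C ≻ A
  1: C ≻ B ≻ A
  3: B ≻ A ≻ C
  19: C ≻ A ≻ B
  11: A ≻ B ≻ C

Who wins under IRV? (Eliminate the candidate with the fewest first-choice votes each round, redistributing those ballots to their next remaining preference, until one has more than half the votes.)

Round 1: A 11, B 15, C 20. A eliminated.
Round 2: B 26, C 20. B has a majority (≥24).

B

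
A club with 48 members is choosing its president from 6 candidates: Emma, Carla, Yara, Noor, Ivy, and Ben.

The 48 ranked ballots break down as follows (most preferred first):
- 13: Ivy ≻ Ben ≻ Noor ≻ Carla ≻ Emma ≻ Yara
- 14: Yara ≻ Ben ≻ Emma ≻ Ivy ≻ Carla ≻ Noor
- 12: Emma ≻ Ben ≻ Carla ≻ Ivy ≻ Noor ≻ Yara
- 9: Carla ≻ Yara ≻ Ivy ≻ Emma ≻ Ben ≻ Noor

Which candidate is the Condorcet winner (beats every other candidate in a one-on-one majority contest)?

Ben

Ben vs Emma: 27–21
Ben vs Carla: 39–9
Ben vs Yara: 25–23
Ben vs Noor: 48–0
Ben vs Ivy: 26–22
Ben beats every other candidate.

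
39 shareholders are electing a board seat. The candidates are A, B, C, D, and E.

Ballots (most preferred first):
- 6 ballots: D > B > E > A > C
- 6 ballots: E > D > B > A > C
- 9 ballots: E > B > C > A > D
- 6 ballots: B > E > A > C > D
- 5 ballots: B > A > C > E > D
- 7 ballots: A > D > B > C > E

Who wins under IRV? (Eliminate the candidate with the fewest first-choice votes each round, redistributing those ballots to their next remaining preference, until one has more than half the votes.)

Round 1: A 7, B 11, C 0, D 6, E 15. C eliminated.
Round 2: A 7, B 11, D 6, E 15. D eliminated.
Round 3: A 7, B 17, E 15. A eliminated.
Round 4: B 24, E 15. B has a majority (≥20).

B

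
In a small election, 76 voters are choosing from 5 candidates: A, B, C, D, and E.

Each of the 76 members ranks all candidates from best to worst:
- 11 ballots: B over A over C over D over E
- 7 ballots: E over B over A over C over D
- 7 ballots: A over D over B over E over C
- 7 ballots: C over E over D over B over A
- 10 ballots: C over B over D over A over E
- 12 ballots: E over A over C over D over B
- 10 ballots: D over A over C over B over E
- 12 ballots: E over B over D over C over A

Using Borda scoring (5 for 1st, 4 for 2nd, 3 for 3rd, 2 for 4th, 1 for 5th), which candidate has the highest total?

B

A: 11×4 + 7×3 + 7×5 + 7×1 + 10×2 + 12×4 + 10×4 + 12×1 = 227
B: 11×5 + 7×4 + 7×3 + 7×2 + 10×4 + 12×1 + 10×2 + 12×4 = 238
C: 11×3 + 7×2 + 7×1 + 7×5 + 10×5 + 12×3 + 10×3 + 12×2 = 229
D: 11×2 + 7×1 + 7×4 + 7×3 + 10×3 + 12×2 + 10×5 + 12×3 = 218
E: 11×1 + 7×5 + 7×2 + 7×4 + 10×1 + 12×5 + 10×1 + 12×5 = 228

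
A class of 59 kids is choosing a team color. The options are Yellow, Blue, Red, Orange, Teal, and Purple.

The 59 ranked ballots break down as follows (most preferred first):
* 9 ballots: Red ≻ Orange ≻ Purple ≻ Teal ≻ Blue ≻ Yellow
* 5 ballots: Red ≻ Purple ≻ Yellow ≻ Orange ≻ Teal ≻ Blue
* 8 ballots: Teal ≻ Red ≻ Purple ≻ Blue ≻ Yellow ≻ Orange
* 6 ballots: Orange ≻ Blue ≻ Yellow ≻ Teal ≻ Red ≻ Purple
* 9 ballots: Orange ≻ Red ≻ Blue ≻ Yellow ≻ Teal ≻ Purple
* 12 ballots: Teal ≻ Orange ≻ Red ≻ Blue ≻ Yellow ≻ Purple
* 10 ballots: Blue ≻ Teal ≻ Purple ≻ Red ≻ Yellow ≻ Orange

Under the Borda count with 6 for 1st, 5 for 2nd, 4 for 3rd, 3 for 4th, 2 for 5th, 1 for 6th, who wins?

Yellow: 9×1 + 5×4 + 8×2 + 6×4 + 9×3 + 12×2 + 10×2 = 140
Blue: 9×2 + 5×1 + 8×3 + 6×5 + 9×4 + 12×3 + 10×6 = 209
Red: 9×6 + 5×6 + 8×5 + 6×2 + 9×5 + 12×4 + 10×3 = 259
Orange: 9×5 + 5×3 + 8×1 + 6×6 + 9×6 + 12×5 + 10×1 = 228
Teal: 9×3 + 5×2 + 8×6 + 6×3 + 9×2 + 12×6 + 10×5 = 243
Purple: 9×4 + 5×5 + 8×4 + 6×1 + 9×1 + 12×1 + 10×4 = 160

Red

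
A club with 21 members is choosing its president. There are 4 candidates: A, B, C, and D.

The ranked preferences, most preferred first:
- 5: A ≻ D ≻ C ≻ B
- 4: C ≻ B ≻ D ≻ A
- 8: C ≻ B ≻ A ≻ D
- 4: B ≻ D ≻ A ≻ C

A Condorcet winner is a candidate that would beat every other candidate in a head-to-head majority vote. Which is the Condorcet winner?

C vs A: 12–9
C vs B: 17–4
C vs D: 12–9
C beats every other candidate.

C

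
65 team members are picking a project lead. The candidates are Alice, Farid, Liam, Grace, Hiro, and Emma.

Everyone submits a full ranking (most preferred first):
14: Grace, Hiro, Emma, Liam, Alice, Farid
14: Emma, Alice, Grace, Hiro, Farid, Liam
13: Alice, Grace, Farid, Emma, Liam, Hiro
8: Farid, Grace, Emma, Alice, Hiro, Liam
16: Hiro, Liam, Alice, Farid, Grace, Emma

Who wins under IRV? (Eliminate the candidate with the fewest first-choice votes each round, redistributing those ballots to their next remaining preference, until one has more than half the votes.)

Grace

Round 1: Alice 13, Farid 8, Liam 0, Grace 14, Hiro 16, Emma 14. Liam eliminated.
Round 2: Alice 13, Farid 8, Grace 14, Hiro 16, Emma 14. Farid eliminated.
Round 3: Alice 13, Grace 22, Hiro 16, Emma 14. Alice eliminated.
Round 4: Grace 35, Hiro 16, Emma 14. Grace has a majority (≥33).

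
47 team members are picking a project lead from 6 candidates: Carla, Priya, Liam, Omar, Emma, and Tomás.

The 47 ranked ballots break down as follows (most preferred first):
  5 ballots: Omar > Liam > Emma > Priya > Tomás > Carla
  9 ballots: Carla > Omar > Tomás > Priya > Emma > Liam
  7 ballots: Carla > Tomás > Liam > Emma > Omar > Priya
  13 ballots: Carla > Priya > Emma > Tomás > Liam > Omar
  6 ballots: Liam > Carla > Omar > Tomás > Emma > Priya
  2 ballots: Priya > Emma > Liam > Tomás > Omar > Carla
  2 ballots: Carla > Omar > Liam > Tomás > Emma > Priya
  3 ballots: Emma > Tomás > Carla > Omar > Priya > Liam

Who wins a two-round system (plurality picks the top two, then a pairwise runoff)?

Carla

Round 1 first-place votes: Carla 31, Priya 2, Liam 6, Omar 5, Emma 3, Tomás 0. Carla and Liam advance.
Runoff: Carla is ranked above Liam on 34 ballots, Liam above Carla on 13.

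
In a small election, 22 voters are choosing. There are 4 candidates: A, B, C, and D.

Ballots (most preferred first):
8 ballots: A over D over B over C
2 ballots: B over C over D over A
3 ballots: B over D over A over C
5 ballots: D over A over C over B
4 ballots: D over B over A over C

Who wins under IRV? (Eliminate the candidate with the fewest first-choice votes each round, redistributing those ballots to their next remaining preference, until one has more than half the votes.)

D

Round 1: A 8, B 5, C 0, D 9. C eliminated.
Round 2: A 8, B 5, D 9. B eliminated.
Round 3: A 8, D 14. D has a majority (≥12).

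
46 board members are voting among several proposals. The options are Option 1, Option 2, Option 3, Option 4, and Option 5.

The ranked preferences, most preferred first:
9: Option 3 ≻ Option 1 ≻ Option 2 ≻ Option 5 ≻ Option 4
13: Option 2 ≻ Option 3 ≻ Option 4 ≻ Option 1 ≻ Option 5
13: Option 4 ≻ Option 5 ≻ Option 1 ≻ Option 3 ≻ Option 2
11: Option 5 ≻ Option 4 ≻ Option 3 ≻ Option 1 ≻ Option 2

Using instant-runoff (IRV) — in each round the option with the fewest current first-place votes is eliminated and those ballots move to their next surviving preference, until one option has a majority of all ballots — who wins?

Round 1: Option 1 0, Option 2 13, Option 3 9, Option 4 13, Option 5 11. Option 1 eliminated.
Round 2: Option 2 13, Option 3 9, Option 4 13, Option 5 11. Option 3 eliminated.
Round 3: Option 2 22, Option 4 13, Option 5 11. Option 5 eliminated.
Round 4: Option 2 22, Option 4 24. Option 4 has a majority (≥24).

Option 4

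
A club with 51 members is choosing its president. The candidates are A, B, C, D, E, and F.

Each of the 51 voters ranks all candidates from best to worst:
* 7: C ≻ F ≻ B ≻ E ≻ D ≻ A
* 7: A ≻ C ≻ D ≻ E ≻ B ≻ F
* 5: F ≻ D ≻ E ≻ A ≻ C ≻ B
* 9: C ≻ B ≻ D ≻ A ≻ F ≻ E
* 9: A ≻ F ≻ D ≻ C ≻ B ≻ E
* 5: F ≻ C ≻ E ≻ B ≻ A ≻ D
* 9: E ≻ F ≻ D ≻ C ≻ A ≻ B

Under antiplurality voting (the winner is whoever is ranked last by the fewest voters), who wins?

Last-place votes: A 7, B 14, C 0, D 5, E 18, F 7.

C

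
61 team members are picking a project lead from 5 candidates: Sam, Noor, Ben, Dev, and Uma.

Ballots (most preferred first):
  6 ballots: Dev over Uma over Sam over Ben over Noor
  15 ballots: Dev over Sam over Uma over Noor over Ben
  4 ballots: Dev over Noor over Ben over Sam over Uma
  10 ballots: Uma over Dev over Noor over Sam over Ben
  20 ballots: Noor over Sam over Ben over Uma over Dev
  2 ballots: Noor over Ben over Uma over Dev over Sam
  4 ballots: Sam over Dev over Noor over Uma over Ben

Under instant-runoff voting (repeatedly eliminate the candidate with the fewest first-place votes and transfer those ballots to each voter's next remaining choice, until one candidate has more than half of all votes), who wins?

Dev

Round 1: Sam 4, Noor 22, Ben 0, Dev 25, Uma 10. Ben eliminated.
Round 2: Sam 4, Noor 22, Dev 25, Uma 10. Sam eliminated.
Round 3: Noor 22, Dev 29, Uma 10. Uma eliminated.
Round 4: Noor 22, Dev 39. Dev has a majority (≥31).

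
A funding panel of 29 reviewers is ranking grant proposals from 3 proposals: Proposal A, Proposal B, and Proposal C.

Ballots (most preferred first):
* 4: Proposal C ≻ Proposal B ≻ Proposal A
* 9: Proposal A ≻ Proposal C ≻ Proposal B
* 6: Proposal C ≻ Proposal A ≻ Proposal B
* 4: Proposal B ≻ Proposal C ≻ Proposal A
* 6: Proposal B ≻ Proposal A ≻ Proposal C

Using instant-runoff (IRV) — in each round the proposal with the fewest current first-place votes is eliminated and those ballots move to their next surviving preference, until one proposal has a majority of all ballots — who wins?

Round 1: Proposal A 9, Proposal B 10, Proposal C 10. Proposal A eliminated.
Round 2: Proposal B 10, Proposal C 19. Proposal C has a majority (≥15).

Proposal C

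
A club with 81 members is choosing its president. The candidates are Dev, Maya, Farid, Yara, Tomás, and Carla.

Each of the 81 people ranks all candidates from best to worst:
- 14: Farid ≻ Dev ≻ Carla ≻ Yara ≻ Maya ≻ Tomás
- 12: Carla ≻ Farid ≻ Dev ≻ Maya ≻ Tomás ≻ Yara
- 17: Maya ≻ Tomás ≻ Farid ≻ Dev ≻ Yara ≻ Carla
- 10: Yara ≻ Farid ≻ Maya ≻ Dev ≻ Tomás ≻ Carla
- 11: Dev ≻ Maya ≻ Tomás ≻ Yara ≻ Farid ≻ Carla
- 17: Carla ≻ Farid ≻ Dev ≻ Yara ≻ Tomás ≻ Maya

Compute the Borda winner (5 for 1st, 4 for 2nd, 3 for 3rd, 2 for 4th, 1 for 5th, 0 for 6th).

Farid

Dev: 14×4 + 12×3 + 17×2 + 10×2 + 11×5 + 17×3 = 252
Maya: 14×1 + 12×2 + 17×5 + 10×3 + 11×4 + 17×0 = 197
Farid: 14×5 + 12×4 + 17×3 + 10×4 + 11×1 + 17×4 = 288
Yara: 14×2 + 12×0 + 17×1 + 10×5 + 11×2 + 17×2 = 151
Tomás: 14×0 + 12×1 + 17×4 + 10×1 + 11×3 + 17×1 = 140
Carla: 14×3 + 12×5 + 17×0 + 10×0 + 11×0 + 17×5 = 187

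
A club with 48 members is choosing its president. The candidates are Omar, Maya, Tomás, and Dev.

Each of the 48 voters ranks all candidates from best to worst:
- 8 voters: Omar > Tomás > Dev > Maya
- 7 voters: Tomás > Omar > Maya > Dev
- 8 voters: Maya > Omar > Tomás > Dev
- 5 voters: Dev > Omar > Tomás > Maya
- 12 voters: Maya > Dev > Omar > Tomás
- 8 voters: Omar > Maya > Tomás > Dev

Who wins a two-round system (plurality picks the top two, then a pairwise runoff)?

Round 1 first-place votes: Omar 16, Maya 20, Tomás 7, Dev 5. Maya and Omar advance.
Runoff: Maya is ranked above Omar on 20 ballots, Omar above Maya on 28.

Omar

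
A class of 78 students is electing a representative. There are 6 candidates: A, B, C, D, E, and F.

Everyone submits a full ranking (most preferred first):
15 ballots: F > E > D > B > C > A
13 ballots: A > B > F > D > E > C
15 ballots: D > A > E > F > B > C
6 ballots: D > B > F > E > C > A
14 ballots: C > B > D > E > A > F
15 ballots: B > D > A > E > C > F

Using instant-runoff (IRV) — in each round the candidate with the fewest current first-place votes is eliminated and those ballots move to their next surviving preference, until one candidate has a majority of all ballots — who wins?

Round 1: A 13, B 15, C 14, D 21, E 0, F 15. E eliminated.
Round 2: A 13, B 15, C 14, D 21, F 15. A eliminated.
Round 3: B 28, C 14, D 21, F 15. C eliminated.
Round 4: B 42, D 21, F 15. B has a majority (≥40).

B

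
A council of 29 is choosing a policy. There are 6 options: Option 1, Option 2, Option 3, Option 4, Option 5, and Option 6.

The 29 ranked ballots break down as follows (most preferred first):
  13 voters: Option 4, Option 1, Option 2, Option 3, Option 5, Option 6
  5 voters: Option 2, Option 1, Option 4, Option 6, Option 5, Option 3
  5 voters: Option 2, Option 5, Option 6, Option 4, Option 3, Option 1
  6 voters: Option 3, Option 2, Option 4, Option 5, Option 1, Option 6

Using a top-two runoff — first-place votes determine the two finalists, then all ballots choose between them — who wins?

Round 1 first-place votes: Option 1 0, Option 2 10, Option 3 6, Option 4 13, Option 5 0, Option 6 0. Option 4 and Option 2 advance.
Runoff: Option 4 is ranked above Option 2 on 13 ballots, Option 2 above Option 4 on 16.

Option 2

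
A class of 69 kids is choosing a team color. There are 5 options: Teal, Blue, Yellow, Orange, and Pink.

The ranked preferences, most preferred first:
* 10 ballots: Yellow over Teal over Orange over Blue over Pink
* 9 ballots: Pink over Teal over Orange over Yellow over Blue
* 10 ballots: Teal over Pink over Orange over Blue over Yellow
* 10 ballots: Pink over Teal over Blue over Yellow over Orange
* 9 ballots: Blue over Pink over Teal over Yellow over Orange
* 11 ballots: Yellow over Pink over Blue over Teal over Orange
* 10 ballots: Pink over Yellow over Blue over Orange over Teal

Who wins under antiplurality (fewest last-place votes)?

Blue

Last-place votes: Teal 10, Blue 9, Yellow 10, Orange 30, Pink 10.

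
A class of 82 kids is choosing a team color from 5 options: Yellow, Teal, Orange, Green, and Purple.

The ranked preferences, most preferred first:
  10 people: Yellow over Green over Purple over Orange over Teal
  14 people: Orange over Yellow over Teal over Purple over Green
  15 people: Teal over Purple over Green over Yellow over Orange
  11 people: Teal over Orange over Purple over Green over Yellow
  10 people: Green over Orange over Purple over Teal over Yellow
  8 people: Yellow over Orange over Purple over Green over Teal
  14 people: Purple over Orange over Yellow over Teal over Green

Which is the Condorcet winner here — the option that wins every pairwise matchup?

Orange vs Yellow: 49–33
Orange vs Teal: 56–26
Orange vs Green: 47–35
Orange vs Purple: 43–39
Orange beats every other option.

Orange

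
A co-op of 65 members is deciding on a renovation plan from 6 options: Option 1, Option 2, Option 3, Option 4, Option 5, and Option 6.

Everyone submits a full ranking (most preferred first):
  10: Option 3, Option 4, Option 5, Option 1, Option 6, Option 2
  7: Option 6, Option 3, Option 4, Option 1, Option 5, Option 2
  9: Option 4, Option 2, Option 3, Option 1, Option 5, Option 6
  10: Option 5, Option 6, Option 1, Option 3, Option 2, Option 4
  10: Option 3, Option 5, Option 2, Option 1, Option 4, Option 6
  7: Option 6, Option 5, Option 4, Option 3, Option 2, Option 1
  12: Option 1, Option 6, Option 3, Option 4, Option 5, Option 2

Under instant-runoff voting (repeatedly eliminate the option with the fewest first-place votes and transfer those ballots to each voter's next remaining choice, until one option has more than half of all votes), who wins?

Round 1: Option 1 12, Option 2 0, Option 3 20, Option 4 9, Option 5 10, Option 6 14. Option 2 eliminated.
Round 2: Option 1 12, Option 3 20, Option 4 9, Option 5 10, Option 6 14. Option 4 eliminated.
Round 3: Option 1 12, Option 3 29, Option 5 10, Option 6 14. Option 5 eliminated.
Round 4: Option 1 12, Option 3 29, Option 6 24. Option 1 eliminated.
Round 5: Option 3 29, Option 6 36. Option 6 has a majority (≥33).

Option 6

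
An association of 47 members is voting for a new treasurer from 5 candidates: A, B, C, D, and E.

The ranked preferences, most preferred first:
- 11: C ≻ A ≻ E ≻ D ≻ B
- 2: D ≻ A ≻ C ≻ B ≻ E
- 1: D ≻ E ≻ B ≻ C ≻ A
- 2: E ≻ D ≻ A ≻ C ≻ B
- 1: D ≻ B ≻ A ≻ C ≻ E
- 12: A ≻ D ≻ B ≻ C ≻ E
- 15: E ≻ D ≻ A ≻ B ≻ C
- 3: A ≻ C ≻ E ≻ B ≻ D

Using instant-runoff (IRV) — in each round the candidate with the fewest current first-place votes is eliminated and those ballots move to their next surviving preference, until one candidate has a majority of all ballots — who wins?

A

Round 1: A 15, B 0, C 11, D 4, E 17. B eliminated.
Round 2: A 15, C 11, D 4, E 17. D eliminated.
Round 3: A 18, C 11, E 18. C eliminated.
Round 4: A 29, E 18. A has a majority (≥24).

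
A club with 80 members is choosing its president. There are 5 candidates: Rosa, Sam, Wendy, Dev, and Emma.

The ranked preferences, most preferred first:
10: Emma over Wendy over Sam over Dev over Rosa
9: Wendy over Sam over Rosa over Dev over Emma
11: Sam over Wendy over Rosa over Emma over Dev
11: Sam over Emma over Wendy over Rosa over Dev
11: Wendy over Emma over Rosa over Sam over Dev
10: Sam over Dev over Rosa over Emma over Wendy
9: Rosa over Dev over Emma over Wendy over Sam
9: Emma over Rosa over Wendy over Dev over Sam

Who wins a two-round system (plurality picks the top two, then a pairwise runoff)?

Round 1 first-place votes: Rosa 9, Sam 32, Wendy 20, Dev 0, Emma 19. Sam and Wendy advance.
Runoff: Sam is ranked above Wendy on 32 ballots, Wendy above Sam on 48.

Wendy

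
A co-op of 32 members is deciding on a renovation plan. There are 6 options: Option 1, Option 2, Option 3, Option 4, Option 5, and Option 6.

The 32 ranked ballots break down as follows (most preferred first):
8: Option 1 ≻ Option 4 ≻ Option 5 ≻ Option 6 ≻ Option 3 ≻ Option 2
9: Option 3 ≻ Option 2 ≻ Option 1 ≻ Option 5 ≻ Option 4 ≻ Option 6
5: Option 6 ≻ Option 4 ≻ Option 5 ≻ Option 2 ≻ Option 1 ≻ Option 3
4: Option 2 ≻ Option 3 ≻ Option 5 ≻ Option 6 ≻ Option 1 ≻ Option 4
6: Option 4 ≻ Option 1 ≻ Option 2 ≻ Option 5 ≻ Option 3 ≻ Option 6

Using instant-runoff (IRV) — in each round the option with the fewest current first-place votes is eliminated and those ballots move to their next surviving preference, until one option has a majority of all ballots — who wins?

Option 4

Round 1: Option 1 8, Option 2 4, Option 3 9, Option 4 6, Option 5 0, Option 6 5. Option 5 eliminated.
Round 2: Option 1 8, Option 2 4, Option 3 9, Option 4 6, Option 6 5. Option 2 eliminated.
Round 3: Option 1 8, Option 3 13, Option 4 6, Option 6 5. Option 6 eliminated.
Round 4: Option 1 8, Option 3 13, Option 4 11. Option 1 eliminated.
Round 5: Option 3 13, Option 4 19. Option 4 has a majority (≥17).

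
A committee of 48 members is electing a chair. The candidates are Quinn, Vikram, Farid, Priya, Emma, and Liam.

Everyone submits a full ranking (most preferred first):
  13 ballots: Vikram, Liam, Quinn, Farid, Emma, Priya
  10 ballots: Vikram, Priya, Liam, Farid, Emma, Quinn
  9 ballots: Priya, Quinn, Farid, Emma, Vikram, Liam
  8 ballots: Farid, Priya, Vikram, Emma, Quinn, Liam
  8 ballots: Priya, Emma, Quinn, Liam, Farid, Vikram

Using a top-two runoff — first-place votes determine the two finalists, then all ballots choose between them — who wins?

Round 1 first-place votes: Quinn 0, Vikram 23, Farid 8, Priya 17, Emma 0, Liam 0. Vikram and Priya advance.
Runoff: Vikram is ranked above Priya on 23 ballots, Priya above Vikram on 25.

Priya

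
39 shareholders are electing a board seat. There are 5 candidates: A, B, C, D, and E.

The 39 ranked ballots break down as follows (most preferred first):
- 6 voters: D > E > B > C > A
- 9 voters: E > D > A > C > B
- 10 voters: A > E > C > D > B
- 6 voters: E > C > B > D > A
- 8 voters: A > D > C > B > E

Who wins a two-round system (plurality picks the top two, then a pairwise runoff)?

E

Round 1 first-place votes: A 18, B 0, C 0, D 6, E 15. A and E advance.
Runoff: A is ranked above E on 18 ballots, E above A on 21.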